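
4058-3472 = 586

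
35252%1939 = 350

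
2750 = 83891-81141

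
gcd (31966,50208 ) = 2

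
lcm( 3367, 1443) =10101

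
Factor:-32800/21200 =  - 82/53 = -2^1 * 41^1*53^( - 1)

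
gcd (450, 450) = 450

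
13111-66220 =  - 53109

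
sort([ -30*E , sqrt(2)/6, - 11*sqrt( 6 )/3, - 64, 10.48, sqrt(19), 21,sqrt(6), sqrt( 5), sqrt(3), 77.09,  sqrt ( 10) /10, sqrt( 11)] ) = [- 30 * E, - 64,  -  11*sqrt ( 6 )/3,  sqrt( 2)/6,  sqrt(10) /10, sqrt( 3 ), sqrt(5 ), sqrt(6), sqrt( 11), sqrt(19), 10.48, 21,77.09] 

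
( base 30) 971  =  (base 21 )ihg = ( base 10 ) 8311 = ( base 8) 20167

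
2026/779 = 2026/779 = 2.60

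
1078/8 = 134 + 3/4= 134.75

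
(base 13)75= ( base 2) 1100000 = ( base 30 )36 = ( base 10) 96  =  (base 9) 116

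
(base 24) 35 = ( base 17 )49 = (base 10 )77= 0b1001101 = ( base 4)1031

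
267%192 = 75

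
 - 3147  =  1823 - 4970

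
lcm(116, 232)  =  232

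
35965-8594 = 27371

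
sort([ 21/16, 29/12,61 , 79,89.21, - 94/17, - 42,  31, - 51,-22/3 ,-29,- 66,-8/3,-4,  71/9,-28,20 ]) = [ - 66,-51,-42, - 29, - 28 ,-22/3, - 94/17, - 4,-8/3,21/16,  29/12,  71/9,20, 31,61,  79, 89.21] 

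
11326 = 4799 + 6527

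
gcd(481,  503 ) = 1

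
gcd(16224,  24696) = 24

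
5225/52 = 100+ 25/52 = 100.48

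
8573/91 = 8573/91 = 94.21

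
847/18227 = 77/1657 = 0.05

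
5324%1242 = 356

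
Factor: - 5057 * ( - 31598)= 2^1 * 7^1*13^1*  37^1 * 61^1*389^1 = 159791086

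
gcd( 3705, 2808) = 39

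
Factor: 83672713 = 19^1*131^1*33617^1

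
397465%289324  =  108141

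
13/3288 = 13/3288 = 0.00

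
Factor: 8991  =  3^5*37^1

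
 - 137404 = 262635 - 400039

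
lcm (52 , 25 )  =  1300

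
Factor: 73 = 73^1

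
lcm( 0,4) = 0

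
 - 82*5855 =  -  480110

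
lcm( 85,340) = 340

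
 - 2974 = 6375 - 9349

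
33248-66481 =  - 33233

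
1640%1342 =298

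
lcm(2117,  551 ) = 40223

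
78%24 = 6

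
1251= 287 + 964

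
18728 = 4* 4682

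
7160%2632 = 1896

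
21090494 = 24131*874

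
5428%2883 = 2545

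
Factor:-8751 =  - 3^1*2917^1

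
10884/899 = 10884/899 = 12.11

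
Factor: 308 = 2^2*7^1 * 11^1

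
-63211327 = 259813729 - 323025056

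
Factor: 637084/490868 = 61/47=47^(- 1)*61^1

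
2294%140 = 54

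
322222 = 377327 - 55105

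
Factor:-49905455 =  - 5^1*17^1*587123^1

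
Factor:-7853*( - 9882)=2^1 * 3^4*61^1*7853^1 = 77603346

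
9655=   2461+7194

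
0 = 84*0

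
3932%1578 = 776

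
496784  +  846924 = 1343708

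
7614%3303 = 1008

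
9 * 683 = 6147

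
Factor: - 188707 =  - 188707^1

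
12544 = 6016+6528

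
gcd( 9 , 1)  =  1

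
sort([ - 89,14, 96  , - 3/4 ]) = [ - 89, - 3/4, 14, 96]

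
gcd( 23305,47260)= 5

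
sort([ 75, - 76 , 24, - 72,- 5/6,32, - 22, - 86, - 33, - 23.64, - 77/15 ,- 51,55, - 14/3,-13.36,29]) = [ - 86, - 76 , -72, - 51, - 33,- 23.64, - 22, - 13.36, - 77/15, - 14/3, - 5/6, 24,29,32,55, 75 ]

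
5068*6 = 30408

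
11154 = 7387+3767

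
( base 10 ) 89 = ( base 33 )2N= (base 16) 59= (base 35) 2J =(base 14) 65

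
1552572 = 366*4242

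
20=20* 1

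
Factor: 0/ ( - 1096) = 0^1  =  0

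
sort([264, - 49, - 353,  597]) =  [ - 353, - 49, 264,597 ] 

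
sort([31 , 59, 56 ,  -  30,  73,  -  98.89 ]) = [  -  98.89 ,  -  30 , 31,56  ,  59,73] 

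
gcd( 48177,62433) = 9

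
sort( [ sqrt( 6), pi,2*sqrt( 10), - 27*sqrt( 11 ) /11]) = [- 27*sqrt( 11)/11 , sqrt( 6), pi,2*sqrt( 10 ) ]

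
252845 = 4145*61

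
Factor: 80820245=5^1*11^1*29^1*50671^1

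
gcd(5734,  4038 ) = 2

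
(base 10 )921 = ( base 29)12m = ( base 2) 1110011001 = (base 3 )1021010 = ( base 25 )1BL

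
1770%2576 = 1770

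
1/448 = 1/448 = 0.00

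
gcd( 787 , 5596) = 1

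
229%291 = 229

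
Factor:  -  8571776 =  - 2^7 * 167^1 * 401^1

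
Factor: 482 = 2^1*241^1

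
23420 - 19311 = 4109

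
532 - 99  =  433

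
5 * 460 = 2300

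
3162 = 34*93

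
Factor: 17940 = 2^2 * 3^1*5^1 * 13^1*23^1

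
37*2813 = 104081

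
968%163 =153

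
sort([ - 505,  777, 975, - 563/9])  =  [ - 505, - 563/9,777,975]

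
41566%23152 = 18414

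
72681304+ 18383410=91064714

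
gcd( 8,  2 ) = 2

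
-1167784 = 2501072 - 3668856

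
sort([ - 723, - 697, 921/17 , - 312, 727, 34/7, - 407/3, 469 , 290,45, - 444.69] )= [ -723,-697,-444.69 , - 312, - 407/3,  34/7 , 45,921/17, 290, 469, 727 ] 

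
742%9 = 4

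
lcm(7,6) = 42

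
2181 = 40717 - 38536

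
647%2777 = 647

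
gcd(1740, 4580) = 20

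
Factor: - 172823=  - 7^2*3527^1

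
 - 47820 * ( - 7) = 334740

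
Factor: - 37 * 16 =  - 592=- 2^4 * 37^1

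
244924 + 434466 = 679390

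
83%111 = 83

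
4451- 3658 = 793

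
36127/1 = 36127= 36127.00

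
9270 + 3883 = 13153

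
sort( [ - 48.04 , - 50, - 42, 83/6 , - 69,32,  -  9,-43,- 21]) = [-69  , - 50, - 48.04,- 43, - 42,-21 , - 9,  83/6,  32]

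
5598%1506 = 1080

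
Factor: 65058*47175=3069111150 = 2^1*3^2 * 5^2*7^1*17^1*37^1*1549^1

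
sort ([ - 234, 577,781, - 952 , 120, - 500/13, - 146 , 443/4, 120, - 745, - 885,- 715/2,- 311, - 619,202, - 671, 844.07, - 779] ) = [ - 952 , - 885, - 779, - 745, - 671 ,-619, - 715/2 , - 311, - 234, - 146, - 500/13, 443/4, 120, 120,202,577, 781, 844.07 ] 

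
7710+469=8179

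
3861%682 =451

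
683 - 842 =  - 159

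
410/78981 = 410/78981 = 0.01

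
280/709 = 280/709 = 0.39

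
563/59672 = 563/59672=0.01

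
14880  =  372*40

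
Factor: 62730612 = 2^2*3^4 * 7^1*17^1 * 1627^1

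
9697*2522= 24455834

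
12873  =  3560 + 9313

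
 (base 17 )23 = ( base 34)13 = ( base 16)25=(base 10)37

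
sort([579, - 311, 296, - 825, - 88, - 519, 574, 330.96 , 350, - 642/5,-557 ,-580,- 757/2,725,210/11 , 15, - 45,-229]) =[  -  825, -580, -557, - 519 ,-757/2,- 311,  -  229 , - 642/5, - 88, - 45,15, 210/11 , 296, 330.96 , 350,574,579, 725]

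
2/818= 1/409 = 0.00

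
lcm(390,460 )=17940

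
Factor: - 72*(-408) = 29376= 2^6*3^3 *17^1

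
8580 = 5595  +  2985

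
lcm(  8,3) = 24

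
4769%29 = 13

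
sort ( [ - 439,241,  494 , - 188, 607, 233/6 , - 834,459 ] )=[ - 834,  -  439, - 188, 233/6,  241, 459,494 , 607]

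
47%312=47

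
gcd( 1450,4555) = 5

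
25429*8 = 203432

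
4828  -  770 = 4058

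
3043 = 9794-6751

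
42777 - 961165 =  - 918388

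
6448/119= 54 + 22/119  =  54.18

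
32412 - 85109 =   -  52697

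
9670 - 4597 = 5073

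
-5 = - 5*1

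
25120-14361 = 10759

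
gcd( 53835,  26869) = 97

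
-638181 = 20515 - 658696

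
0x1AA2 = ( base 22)E1K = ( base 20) h0i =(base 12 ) 3B42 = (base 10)6818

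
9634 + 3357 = 12991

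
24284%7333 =2285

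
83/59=83/59= 1.41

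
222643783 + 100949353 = 323593136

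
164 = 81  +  83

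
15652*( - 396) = - 6198192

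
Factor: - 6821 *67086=- 457593606= - 2^1*3^2*19^1 *359^1*3727^1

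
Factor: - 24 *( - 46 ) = 2^4 *3^1*23^1= 1104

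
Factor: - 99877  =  -99877^1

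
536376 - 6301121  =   - 5764745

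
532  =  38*14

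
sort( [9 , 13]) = [9, 13 ]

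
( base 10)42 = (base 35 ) 17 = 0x2A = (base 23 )1j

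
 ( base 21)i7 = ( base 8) 601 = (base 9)467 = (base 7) 1060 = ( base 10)385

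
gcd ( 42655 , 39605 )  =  5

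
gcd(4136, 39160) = 88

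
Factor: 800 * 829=663200 = 2^5*5^2 * 829^1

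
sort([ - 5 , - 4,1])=[ - 5, - 4,1]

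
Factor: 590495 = 5^1*17^1*6947^1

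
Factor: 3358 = 2^1*23^1 * 73^1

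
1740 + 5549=7289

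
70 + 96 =166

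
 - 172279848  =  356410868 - 528690716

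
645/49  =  645/49 = 13.16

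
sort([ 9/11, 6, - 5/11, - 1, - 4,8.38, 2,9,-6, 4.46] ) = [ -6, - 4 , - 1, - 5/11, 9/11, 2,  4.46,6, 8.38, 9] 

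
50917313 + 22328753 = 73246066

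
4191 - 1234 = 2957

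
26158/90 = 13079/45 = 290.64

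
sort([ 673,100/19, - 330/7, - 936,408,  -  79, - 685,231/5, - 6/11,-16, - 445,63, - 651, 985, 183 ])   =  [ - 936, - 685,-651, - 445 , - 79, - 330/7, - 16 ,-6/11, 100/19,231/5,63,183,  408, 673, 985]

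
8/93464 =1/11683 = 0.00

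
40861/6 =40861/6 = 6810.17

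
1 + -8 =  - 7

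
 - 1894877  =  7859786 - 9754663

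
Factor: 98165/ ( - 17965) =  - 19633/3593 = - 29^1*677^1*3593^(-1 )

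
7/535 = 7/535 = 0.01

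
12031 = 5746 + 6285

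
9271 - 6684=2587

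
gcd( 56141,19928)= 1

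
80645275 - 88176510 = - 7531235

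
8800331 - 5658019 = 3142312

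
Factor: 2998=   2^1*1499^1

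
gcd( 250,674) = 2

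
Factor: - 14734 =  - 2^1*53^1*139^1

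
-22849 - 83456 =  - 106305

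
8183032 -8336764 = - 153732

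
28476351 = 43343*657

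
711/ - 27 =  -79/3 =- 26.33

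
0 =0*5255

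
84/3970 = 42/1985 = 0.02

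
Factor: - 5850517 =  - 277^1*21121^1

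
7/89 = 7/89 = 0.08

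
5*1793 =8965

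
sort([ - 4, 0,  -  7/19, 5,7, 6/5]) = [  -  4, - 7/19,0, 6/5,5,  7] 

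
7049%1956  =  1181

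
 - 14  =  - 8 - 6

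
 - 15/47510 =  - 1 + 9499/9502 = - 0.00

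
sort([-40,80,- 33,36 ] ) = [ - 40, - 33,36,80] 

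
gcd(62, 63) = 1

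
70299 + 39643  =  109942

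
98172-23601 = 74571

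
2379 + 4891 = 7270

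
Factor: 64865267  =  23^1*2820229^1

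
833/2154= 833/2154=0.39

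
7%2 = 1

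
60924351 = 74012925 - 13088574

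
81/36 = 9/4 = 2.25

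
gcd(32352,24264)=8088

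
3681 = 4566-885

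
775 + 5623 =6398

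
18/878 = 9/439 = 0.02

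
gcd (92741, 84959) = 1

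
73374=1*73374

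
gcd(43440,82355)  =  905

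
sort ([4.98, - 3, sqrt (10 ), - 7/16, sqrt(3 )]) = [-3,  -  7/16,sqrt( 3), sqrt(10 ), 4.98 ]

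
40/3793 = 40/3793 = 0.01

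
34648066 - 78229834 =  - 43581768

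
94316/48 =1964  +  11/12 = 1964.92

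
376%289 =87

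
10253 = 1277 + 8976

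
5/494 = 5/494=   0.01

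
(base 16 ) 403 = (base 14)535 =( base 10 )1027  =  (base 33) v4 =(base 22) 22f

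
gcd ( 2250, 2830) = 10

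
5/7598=5/7598 = 0.00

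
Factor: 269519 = 269519^1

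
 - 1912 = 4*( - 478) 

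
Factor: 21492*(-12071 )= - 2^2 * 3^3*199^1 * 12071^1  =  - 259429932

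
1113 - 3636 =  - 2523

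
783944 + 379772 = 1163716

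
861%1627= 861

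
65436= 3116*21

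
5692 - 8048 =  - 2356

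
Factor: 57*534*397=2^1*3^2*19^1* 89^1*397^1 = 12083886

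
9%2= 1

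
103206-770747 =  - 667541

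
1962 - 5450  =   - 3488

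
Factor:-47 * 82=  - 3854 = -2^1 * 41^1 * 47^1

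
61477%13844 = 6101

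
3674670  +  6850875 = 10525545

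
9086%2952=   230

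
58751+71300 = 130051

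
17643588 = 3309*5332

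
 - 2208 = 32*( - 69)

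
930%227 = 22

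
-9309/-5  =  1861 +4/5 = 1861.80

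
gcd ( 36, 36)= 36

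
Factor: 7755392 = 2^7 * 60589^1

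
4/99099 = 4/99099 = 0.00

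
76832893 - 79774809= - 2941916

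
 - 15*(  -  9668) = 145020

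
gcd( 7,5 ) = 1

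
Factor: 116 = 2^2*29^1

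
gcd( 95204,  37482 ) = 2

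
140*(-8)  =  -1120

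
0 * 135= 0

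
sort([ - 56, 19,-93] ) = [-93, - 56, 19 ] 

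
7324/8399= 7324/8399 = 0.87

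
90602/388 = 233 + 99/194 = 233.51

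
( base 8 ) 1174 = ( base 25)10B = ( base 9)776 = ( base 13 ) 39c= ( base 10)636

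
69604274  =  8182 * 8507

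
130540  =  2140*61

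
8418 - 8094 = 324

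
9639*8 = 77112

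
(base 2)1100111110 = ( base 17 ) 2ee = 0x33E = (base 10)830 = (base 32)PU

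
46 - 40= 6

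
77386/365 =212 + 6/365   =  212.02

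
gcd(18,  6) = 6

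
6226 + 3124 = 9350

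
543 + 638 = 1181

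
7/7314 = 7/7314 = 0.00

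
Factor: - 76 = - 2^2*19^1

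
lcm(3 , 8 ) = 24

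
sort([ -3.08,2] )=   [ - 3.08, 2]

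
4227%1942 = 343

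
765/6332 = 765/6332=0.12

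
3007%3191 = 3007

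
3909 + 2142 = 6051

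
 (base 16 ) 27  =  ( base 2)100111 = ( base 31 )18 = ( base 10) 39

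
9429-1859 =7570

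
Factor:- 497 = -7^1 * 71^1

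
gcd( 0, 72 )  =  72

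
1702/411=1702/411 = 4.14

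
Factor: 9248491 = 7^1*1321213^1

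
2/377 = 2/377 = 0.01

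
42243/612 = 69 + 5/204 = 69.02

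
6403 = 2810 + 3593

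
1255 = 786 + 469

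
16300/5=3260 = 3260.00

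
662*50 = 33100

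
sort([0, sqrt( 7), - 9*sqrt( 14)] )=[  -  9*sqrt(14),0,sqrt( 7)] 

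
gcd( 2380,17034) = 34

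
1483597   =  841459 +642138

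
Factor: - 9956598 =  - 2^1*3^1*103^1 * 16111^1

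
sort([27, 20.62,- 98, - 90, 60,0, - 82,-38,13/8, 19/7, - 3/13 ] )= [ - 98 , - 90 , - 82, - 38,-3/13, 0, 13/8, 19/7, 20.62, 27,60 ] 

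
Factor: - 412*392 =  - 161504 = - 2^5*7^2*103^1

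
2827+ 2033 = 4860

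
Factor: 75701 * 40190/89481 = 3042423190/89481 = 2^1 * 3^(-1)*5^1*7^( - 1)*17^1*61^1*73^1 * 4019^1*4261^( -1 )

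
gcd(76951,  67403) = 7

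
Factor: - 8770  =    -  2^1*5^1*877^1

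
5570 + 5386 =10956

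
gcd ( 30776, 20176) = 8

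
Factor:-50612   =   - 2^2*12653^1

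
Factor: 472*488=2^6*59^1*61^1 = 230336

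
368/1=368 = 368.00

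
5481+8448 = 13929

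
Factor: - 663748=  - 2^2  *17^1*43^1*227^1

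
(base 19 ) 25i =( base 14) 439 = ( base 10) 835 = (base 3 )1010221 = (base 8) 1503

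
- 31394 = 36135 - 67529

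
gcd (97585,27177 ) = 1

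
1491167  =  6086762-4595595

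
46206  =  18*2567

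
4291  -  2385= 1906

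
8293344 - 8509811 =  - 216467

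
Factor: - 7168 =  - 2^10  *7^1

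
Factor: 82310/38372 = 41155/19186=2^ ( - 1 ) * 5^1*53^( - 1) * 181^( - 1)*8231^1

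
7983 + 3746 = 11729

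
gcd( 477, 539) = 1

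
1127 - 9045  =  -7918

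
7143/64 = 111 + 39/64 = 111.61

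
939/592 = 1  +  347/592 = 1.59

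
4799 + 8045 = 12844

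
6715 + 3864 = 10579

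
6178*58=358324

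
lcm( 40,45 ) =360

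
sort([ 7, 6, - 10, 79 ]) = [ - 10, 6, 7, 79 ]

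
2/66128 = 1/33064 = 0.00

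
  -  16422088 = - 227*72344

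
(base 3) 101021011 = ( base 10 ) 7483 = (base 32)79r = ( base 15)233D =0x1d3b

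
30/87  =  10/29 = 0.34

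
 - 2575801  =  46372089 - 48947890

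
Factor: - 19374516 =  - 2^2  *  3^2*7^1*76883^1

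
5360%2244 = 872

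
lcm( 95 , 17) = 1615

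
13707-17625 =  - 3918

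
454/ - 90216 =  - 1 + 44881/45108 = - 0.01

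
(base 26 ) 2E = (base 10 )66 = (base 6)150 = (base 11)60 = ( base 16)42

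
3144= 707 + 2437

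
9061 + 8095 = 17156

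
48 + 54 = 102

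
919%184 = 183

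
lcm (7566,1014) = 98358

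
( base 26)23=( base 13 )43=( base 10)55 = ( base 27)21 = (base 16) 37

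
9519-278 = 9241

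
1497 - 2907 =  - 1410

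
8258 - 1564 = 6694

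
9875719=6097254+3778465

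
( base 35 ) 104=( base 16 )4CD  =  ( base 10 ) 1229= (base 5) 14404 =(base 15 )56E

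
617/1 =617=617.00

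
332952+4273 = 337225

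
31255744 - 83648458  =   - 52392714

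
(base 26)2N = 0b1001011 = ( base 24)33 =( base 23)36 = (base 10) 75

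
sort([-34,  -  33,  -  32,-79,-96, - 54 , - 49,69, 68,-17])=[ - 96, -79, - 54 , - 49,-34, - 33,-32, - 17,68 , 69]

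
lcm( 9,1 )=9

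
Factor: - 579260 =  - 2^2*5^1*11^1* 2633^1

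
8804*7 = 61628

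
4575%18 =3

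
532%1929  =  532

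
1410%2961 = 1410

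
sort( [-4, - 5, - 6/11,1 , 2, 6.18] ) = [ - 5, - 4, - 6/11, 1,2, 6.18]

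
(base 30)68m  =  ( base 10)5662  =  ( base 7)22336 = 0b1011000011110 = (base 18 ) h8a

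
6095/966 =265/42  =  6.31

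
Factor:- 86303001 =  - 3^1*229^1* 269^1 * 467^1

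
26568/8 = 3321  =  3321.00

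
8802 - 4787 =4015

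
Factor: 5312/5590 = 2656/2795 =2^5 * 5^( - 1)  *13^( - 1)*43^( - 1)*83^1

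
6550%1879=913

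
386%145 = 96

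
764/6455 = 764/6455 = 0.12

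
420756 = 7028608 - 6607852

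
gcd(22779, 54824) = 1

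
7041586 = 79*89134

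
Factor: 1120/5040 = 2^1*3^(  -  2 ) = 2/9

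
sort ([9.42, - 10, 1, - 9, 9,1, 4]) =[-10, - 9, 1, 1, 4,9, 9.42 ] 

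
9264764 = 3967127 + 5297637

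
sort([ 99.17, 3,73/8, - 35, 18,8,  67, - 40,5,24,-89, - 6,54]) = [ - 89, - 40, - 35, - 6, 3, 5,8,73/8 , 18,24,54,67,99.17 ]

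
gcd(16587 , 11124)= 9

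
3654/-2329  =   -3654/2329 =- 1.57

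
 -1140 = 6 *(  -  190 ) 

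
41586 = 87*478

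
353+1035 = 1388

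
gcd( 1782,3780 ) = 54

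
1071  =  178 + 893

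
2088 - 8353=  - 6265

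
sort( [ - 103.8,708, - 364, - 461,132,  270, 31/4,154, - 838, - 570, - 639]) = [-838,- 639, - 570, - 461, - 364, - 103.8,31/4,132,154,270,708] 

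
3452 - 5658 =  - 2206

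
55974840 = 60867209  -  4892369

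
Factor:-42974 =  - 2^1*21487^1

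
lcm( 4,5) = 20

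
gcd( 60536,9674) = 14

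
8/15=8/15=0.53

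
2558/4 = 639 + 1/2 = 639.50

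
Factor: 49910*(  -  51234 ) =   -  2^2*3^1*5^1*7^1*23^1*31^1*8539^1 = - 2557088940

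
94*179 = 16826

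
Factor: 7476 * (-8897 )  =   - 66513972 = -2^2*3^1*7^2*31^1*41^1 * 89^1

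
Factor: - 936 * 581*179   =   - 2^3*3^2 * 7^1 * 13^1*83^1*179^1 =- 97343064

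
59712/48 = 1244 = 1244.00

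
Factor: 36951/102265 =3^1*5^( - 1)*109^1*181^(-1) =327/905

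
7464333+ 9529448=16993781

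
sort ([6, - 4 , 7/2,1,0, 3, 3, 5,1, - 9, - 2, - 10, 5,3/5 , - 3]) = [- 10, - 9, - 4, - 3,  -  2, 0, 3/5 , 1,1,  3,3,7/2,5, 5 , 6] 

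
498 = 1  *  498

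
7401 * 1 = 7401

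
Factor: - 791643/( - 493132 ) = 2^( - 2 ) * 3^1*113^( - 1 )*1091^ ( - 1)*263881^1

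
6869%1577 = 561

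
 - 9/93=  -  3/31 = -  0.10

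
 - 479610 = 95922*( - 5 ) 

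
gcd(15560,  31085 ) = 5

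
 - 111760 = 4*( -27940)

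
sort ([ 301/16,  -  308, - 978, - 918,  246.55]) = [ - 978, - 918, -308,301/16, 246.55]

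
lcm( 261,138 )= 12006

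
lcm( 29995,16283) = 569905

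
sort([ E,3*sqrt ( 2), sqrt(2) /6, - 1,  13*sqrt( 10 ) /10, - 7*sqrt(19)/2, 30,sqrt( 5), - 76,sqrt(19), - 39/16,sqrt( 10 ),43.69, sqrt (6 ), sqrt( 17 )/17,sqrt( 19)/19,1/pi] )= [ - 76, - 7*sqrt (19)/2, - 39/16, - 1, sqrt(19)/19,  sqrt(2 ) /6, sqrt(17)/17,1/pi,sqrt (5),sqrt( 6 ),E,  sqrt(10), 13*sqrt ( 10)/10,  3 * sqrt (2 ),sqrt( 19 ),30,43.69]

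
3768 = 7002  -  3234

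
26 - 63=  -  37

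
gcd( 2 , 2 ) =2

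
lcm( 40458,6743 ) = 40458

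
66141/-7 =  - 9449 + 2/7=- 9448.71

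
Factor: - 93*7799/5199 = -241769/1733 =- 11^1*31^1 * 709^1*1733^ (-1) 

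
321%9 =6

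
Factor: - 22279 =-22279^1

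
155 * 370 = 57350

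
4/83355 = 4/83355 = 0.00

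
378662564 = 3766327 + 374896237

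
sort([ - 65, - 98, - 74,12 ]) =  [-98, - 74, - 65,12 ]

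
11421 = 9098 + 2323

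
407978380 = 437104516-29126136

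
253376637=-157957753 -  - 411334390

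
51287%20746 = 9795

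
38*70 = 2660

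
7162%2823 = 1516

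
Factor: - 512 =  - 2^9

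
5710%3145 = 2565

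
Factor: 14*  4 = 2^3*7^1 = 56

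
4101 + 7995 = 12096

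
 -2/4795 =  - 1 + 4793/4795 = -0.00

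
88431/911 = 88431/911 = 97.07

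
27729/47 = 27729/47 =589.98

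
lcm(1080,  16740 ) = 33480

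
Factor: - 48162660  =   - 2^2* 3^1* 5^1*7^1*13^1* 8821^1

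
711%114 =27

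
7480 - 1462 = 6018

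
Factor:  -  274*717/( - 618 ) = 103^( - 1) * 137^1*239^1= 32743/103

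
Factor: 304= 2^4*19^1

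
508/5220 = 127/1305= 0.10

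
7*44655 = 312585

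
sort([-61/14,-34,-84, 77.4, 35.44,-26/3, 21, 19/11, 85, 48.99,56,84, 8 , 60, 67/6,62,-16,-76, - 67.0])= [-84,-76,-67.0, - 34,-16, - 26/3,-61/14, 19/11,8, 67/6,21, 35.44, 48.99,56, 60,62, 77.4, 84, 85 ]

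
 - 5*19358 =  - 96790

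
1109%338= 95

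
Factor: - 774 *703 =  - 544122 = - 2^1*3^2*19^1*37^1*43^1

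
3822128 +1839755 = 5661883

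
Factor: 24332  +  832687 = 857019 = 3^1 * 285673^1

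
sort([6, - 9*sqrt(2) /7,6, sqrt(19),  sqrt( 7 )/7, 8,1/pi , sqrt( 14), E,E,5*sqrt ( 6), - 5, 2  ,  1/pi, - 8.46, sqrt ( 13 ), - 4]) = [-8.46,-5,  -  4, - 9*sqrt( 2 ) /7,  1/pi,1/pi,sqrt(  7 ) /7, 2,E, E,sqrt(13 ),sqrt(14),sqrt( 19),6,6,8,5*sqrt ( 6 ) ]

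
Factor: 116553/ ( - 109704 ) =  - 38851/36568 = - 2^ ( - 3)*7^( - 1)*653^(-1) * 38851^1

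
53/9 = 53/9= 5.89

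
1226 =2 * 613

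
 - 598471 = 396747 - 995218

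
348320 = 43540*8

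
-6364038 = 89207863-95571901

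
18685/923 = 18685/923  =  20.24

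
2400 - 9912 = - 7512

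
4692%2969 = 1723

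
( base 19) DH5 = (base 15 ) 174B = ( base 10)5021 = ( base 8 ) 11635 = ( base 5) 130041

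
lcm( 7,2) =14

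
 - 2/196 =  - 1 +97/98 = - 0.01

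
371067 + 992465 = 1363532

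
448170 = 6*74695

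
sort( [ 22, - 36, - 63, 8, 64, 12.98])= [ - 63, - 36, 8,12.98,22, 64] 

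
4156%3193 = 963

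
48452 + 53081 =101533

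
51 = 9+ 42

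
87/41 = 87/41 = 2.12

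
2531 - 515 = 2016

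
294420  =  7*42060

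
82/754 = 41/377 = 0.11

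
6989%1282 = 579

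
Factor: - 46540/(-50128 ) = 895/964 = 2^(-2 )*5^1*179^1*241^(-1)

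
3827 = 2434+1393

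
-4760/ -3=1586 + 2/3 = 1586.67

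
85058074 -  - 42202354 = 127260428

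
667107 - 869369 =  - 202262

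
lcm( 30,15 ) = 30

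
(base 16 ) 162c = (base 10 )5676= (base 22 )bg0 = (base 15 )1a36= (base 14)20D6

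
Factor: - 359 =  - 359^1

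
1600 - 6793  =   - 5193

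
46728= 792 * 59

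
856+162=1018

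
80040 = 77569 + 2471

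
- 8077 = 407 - 8484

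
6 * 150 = 900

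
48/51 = 16/17 = 0.94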